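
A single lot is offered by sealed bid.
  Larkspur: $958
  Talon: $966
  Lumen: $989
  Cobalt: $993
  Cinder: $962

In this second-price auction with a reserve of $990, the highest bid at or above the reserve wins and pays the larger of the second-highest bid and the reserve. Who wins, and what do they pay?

Cobalt pays $990

Bids ranked: 993 (Cobalt) > 989 (Lumen) > 966 (Talon) > 962 (Cinder) > 958 (Larkspur)
Cobalt has the top bid at or above the reserve ($993).
Second-highest bid $989 is below the reserve $990, so the reserve binds → payment $990.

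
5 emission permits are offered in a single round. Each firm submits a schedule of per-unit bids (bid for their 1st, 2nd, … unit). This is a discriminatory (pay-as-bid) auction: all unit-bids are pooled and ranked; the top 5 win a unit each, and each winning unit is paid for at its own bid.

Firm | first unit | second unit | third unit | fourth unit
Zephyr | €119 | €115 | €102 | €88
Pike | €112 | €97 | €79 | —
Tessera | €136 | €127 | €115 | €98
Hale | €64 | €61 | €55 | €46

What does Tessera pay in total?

Tessera pays €378

All unit-bids, highest first — top 5: 136 (Tessera-1), 127 (Tessera-2), 119 (Zephyr-1), 115 (Zephyr-2), 115 (Tessera-3)
Next rejected bid: €112 (not a price — pay-as-bid).
Tessera's winning unit-bids: 136 + 127 + 115 = €378.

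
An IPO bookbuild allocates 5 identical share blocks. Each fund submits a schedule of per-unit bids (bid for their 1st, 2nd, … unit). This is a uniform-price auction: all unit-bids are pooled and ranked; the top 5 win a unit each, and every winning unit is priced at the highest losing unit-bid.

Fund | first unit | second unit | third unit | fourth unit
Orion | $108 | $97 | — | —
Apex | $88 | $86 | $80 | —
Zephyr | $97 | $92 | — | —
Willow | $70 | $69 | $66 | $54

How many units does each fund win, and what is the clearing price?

Apex 1, Orion 2, Zephyr 2; clearing price $86

Pooled unit-bids ranked (top 5): 108 (Orion-1), 97 (Orion-2), 97 (Zephyr-1), 92 (Zephyr-2), 88 (Apex-1)
First bid not allocated: $86.
Allocation: Apex 1, Orion 2, Zephyr 2.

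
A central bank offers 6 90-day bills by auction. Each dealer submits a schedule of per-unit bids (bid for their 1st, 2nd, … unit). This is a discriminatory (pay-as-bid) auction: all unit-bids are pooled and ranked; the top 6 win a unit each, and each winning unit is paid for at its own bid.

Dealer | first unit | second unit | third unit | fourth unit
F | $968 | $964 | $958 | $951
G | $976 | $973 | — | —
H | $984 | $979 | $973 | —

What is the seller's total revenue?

All unit-bids, highest first — top 6: 984 (H-1), 979 (H-2), 976 (G-1), 973 (G-2), 973 (H-3), 968 (F-1)
Next rejected bid: $964 (not a price — pay-as-bid).
Each winning unit pays its own bid.
Revenue = 984 + 979 + 976 + 973 + 973 + 968 = $5,853.

Total revenue: $5,853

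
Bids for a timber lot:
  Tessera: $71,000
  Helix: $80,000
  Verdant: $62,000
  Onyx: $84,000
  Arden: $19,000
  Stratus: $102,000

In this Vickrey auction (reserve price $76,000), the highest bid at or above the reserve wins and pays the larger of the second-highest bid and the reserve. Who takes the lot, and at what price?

Bids in order: 102,000 (Stratus) > 84,000 (Onyx) > 80,000 (Helix) > 71,000 (Tessera) > 62,000 (Verdant) > 19,000 (Arden)
Highest eligible bid: Stratus at $102,000.
max(second-highest $84,000, reserve $76,000) = $84,000; the reserve does not bind.

Stratus pays $84,000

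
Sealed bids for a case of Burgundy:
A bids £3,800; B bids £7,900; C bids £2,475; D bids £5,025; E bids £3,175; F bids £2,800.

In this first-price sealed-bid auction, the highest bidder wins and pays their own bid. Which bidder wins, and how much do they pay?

B pays £7,900

Sorting bids: 7,900 (B) > 5,025 (D) > 3,800 (A) > 3,175 (E) > 2,800 (F) > 2,475 (C)
B has the highest bid and pays exactly that: £7,900.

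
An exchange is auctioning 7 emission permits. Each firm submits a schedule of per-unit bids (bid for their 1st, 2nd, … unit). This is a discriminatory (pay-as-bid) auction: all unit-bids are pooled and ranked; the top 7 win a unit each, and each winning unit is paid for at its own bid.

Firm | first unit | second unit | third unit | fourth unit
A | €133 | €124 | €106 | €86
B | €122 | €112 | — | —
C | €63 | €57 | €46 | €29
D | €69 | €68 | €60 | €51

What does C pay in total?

Merging the schedules and taking the best 7: 133 (A-1), 124 (A-2), 122 (B-1), 112 (B-2), 106 (A-3), 86 (A-4), 69 (D-1)
Next rejected bid: €68 (not a price — pay-as-bid).
C wins no units.

C pays €0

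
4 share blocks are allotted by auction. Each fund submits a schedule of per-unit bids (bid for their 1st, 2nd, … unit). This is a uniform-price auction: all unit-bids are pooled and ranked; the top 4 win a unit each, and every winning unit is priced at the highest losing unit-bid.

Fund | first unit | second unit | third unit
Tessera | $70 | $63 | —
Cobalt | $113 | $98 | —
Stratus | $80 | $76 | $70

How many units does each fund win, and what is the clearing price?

Pooled unit-bids ranked (top 4): 113 (Cobalt-1), 98 (Cobalt-2), 80 (Stratus-1), 76 (Stratus-2)
First bid not allocated: $70.
Allocation: Cobalt 2, Stratus 2.

Cobalt 2, Stratus 2; clearing price $70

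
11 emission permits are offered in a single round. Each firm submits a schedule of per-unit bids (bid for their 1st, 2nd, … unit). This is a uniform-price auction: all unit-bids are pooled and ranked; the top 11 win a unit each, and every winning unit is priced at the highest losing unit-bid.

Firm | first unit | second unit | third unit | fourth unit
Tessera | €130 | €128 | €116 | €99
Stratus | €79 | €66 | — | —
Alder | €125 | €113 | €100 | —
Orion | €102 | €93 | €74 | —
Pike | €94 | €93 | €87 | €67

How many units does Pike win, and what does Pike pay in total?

Pike: 2 units, pays €174

Pooled unit-bids ranked (top 11): 130 (Tessera-1), 128 (Tessera-2), 125 (Alder-1), 116 (Tessera-3), 113 (Alder-2), 102 (Orion-1), 100 (Alder-3), 99 (Tessera-4), 94 (Pike-1), 93 (Orion-2), 93 (Pike-2)
Highest rejected unit-bid = €87.
Pike wins 2 unit(s) at €87 each.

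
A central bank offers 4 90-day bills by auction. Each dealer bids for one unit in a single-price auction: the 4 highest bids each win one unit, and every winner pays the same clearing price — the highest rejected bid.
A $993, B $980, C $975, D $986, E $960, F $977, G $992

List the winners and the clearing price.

Ordering the bids: 993 (A), 992 (G), 986 (D), 980 (B), 977 (F), 975 (C), …
The 4 highest are A, G, D, B.
First losing bid is F's $977, which sets the uniform price.

A, G, D, B; each pays $977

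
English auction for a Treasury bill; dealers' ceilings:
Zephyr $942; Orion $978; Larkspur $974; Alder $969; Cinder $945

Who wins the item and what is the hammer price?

Orion wins at $974

Rule: the price rises until one bidder remains; the winner pays the price at which the last rival dropped out.
Limits ranked: 978 (Orion) > 974 (Larkspur) > 969 (Alder) > 945 (Cinder) > 942 (Zephyr)
Larkspur is the last rival to drop out, at $974; Orion remains and wins at that price.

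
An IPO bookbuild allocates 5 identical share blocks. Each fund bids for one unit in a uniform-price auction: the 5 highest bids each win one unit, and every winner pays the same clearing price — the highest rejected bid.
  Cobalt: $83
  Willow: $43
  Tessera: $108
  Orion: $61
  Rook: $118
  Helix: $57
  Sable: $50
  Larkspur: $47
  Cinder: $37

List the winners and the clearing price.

Rook, Tessera, Cobalt, Orion, Helix; each pays $50

Ordering the bids: 118 (Rook), 108 (Tessera), 83 (Cobalt), 61 (Orion), 57 (Helix), 50 (Sable), 47 (Larkspur), …
Winners (5 units): Rook, Tessera, Cobalt, Orion, Helix.
First losing bid is Sable's $50, which sets the uniform price.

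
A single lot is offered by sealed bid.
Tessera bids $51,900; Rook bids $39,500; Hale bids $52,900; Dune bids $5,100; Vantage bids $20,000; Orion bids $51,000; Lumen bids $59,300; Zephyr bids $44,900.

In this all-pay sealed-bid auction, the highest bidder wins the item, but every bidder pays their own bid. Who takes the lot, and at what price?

Bids in order: 59,300 (Lumen) > 52,900 (Hale) > 51,900 (Tessera) > 51,000 (Orion) > 44,900 (Zephyr) > 39,500 (Rook) > …
Lumen is highest and takes the item; every bidder forfeits their bid.

Lumen pays $59,300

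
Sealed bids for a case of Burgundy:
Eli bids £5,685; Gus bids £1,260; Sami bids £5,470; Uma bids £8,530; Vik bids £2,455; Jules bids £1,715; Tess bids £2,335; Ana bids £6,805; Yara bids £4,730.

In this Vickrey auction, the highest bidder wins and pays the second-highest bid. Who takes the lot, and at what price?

Uma pays £6,805

Bids in order: 8,530 (Uma) > 6,805 (Ana) > 5,685 (Eli) > 5,470 (Sami) > 4,730 (Yara) > 2,455 (Vik) > …
Uma wins with the highest bid; price is set by the runner-up at £6,805.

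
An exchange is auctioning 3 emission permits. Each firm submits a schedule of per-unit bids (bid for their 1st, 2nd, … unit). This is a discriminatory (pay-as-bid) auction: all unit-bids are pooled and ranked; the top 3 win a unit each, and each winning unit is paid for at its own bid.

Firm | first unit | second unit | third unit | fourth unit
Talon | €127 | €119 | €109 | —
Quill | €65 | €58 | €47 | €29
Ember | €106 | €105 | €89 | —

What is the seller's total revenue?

Total revenue: €355

All unit-bids, highest first — top 3: 127 (Talon-1), 119 (Talon-2), 109 (Talon-3)
Next rejected bid: €106 (not a price — pay-as-bid).
Each winning unit pays its own bid.
Revenue = 127 + 119 + 109 = €355.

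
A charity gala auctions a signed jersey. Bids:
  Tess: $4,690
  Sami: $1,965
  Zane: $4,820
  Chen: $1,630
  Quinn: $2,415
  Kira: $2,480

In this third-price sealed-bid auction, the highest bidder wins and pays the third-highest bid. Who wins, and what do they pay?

Zane pays $2,480

Rule: the highest bidder wins and pays the third-highest bid.
Sorting bids: 4,820 (Zane) > 4,690 (Tess) > 2,480 (Kira) > 2,415 (Quinn) > 1,965 (Sami) > 1,630 (Chen)
Zane wins; payment is bid #3 in the ranking = $2,480.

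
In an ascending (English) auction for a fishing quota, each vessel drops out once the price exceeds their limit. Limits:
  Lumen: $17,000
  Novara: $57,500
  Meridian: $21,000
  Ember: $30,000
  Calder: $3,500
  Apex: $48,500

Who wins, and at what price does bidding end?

Limits ranked: 57,500 (Novara) > 48,500 (Apex) > 30,000 (Ember) > 21,000 (Meridian) > 17,000 (Lumen) > 3,500 (Calder)
Apex is the last rival to drop out, at $48,500; Novara remains and wins at that price.

Novara wins at $48,500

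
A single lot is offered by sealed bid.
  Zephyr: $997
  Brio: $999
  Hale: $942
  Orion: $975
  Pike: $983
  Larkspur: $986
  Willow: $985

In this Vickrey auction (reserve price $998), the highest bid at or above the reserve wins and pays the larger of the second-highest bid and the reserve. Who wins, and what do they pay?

Rule: the highest bid at or above the reserve wins and pays the larger of the second-highest bid and the reserve.
Bids ranked: 999 (Brio) > 997 (Zephyr) > 986 (Larkspur) > 985 (Willow) > 983 (Pike) > 975 (Orion) > …
Highest eligible bid: Brio at $999.
Second-highest bid $997 is below the reserve $998, so the reserve binds → payment $998.

Brio pays $998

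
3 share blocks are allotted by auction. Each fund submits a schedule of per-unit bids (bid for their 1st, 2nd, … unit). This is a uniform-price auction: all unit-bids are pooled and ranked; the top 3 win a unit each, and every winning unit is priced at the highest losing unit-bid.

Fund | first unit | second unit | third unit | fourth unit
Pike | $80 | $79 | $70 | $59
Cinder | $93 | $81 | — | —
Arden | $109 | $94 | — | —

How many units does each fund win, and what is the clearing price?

Arden 2, Cinder 1; clearing price $81

All unit-bids, highest first — top 3: 109 (Arden-1), 94 (Arden-2), 93 (Cinder-1)
First bid not allocated: $81.
Allocation: Arden 2, Cinder 1.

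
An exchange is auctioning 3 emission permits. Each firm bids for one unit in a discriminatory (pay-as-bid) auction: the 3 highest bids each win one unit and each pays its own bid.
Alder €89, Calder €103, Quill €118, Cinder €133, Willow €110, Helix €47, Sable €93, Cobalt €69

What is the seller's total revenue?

Total revenue: €361

Ordering the bids: 133 (Cinder), 118 (Quill), 110 (Willow), 103 (Calder), 93 (Sable), …
Top 3: Cinder, Quill, Willow.
Total revenue = 133 + 118 + 110 = €361.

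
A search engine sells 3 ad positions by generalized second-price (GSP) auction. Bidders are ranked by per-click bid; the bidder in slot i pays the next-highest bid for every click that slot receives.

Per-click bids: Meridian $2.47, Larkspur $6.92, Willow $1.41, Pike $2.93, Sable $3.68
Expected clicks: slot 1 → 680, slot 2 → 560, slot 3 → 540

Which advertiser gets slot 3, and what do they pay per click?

Ranked by bid: $6.92 (Larkspur) > $3.68 (Sable) > $2.93 (Pike) > $2.47 (Meridian) > …
Slot 3 goes to the third-ranked bidder, Pike, who pays the next bid down: $2.47/click.

Pike; $2.47 per click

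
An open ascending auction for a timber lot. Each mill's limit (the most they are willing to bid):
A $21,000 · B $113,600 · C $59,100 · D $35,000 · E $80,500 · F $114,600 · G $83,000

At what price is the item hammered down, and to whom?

F wins at $113,600

Ascending (English) auction: the price rises until one bidder remains; the winner pays the price at which the last rival dropped out.
Sorting limits: 114,600 (F) > 113,600 (B) > 83,000 (G) > 80,500 (E) > 59,100 (C) > 35,000 (D) > …
B is the last rival to drop out, at $113,600; F remains and wins at that price.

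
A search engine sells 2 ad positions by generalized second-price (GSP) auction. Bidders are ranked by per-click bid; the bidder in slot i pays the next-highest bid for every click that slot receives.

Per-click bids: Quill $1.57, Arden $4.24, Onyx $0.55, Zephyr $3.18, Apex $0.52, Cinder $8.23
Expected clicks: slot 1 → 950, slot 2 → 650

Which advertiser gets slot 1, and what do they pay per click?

Ranked by bid: $8.23 (Cinder) > $4.24 (Arden) > $3.18 (Zephyr) > …
Slot 1 goes to the first-ranked bidder, Cinder, who pays the next bid down: $4.24/click.

Cinder; $4.24 per click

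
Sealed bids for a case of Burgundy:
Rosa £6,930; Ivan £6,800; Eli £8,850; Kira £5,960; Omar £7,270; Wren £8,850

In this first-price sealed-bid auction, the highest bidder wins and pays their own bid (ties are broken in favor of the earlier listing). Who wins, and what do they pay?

Sorting bids: 8,850 (Eli) > 8,850 (Wren) > 7,270 (Omar) > 6,930 (Rosa) > 6,800 (Ivan) > 5,960 (Kira)
Eli and Wren tie at £8,850; tie-break gives it to Eli.
Eli has the highest bid and pays exactly that: £8,850.

Eli pays £8,850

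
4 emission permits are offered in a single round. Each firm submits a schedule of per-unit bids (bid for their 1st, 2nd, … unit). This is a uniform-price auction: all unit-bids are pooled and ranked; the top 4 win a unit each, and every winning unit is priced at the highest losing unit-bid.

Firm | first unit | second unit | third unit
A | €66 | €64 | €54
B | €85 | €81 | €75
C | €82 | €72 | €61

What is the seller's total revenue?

Merging the schedules and taking the best 4: 85 (B-1), 82 (C-1), 81 (B-2), 75 (B-3)
The (k+1)-th unit-bid is €72.
Allocation: B 3, C 1. Every unit priced at €72.
Revenue = 4 × 72 = €288.

Total revenue: €288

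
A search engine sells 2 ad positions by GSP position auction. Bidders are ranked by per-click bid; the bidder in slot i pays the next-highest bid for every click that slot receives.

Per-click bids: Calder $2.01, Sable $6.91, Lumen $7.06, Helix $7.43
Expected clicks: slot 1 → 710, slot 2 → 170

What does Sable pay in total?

Ranked by bid: $7.43 (Helix) > $7.06 (Lumen) > $6.91 (Sable) > …
Sable ranks below slot 2 → no slot, pays nothing.

Sable pays $0.00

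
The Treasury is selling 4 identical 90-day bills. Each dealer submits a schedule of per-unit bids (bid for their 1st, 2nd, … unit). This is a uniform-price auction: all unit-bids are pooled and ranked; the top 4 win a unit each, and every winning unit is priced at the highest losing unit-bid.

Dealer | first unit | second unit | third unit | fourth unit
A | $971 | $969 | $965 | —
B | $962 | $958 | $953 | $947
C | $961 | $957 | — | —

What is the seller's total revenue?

Merging the schedules and taking the best 4: 971 (A-1), 969 (A-2), 965 (A-3), 962 (B-1)
Highest rejected unit-bid = $961.
Allocation: A 3, B 1. Every unit priced at $961.
Revenue = 4 × 961 = $3,844.

Total revenue: $3,844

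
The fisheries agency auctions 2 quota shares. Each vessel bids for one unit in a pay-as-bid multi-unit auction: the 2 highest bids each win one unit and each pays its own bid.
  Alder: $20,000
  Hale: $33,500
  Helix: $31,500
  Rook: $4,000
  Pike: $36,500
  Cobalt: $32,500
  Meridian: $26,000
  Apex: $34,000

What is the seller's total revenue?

Total revenue: $70,500

Ordering the bids: 36,500 (Pike), 34,000 (Apex), 33,500 (Hale), 32,500 (Cobalt), …
Winners (2 units): Pike, Apex.
Total revenue = 36,500 + 34,000 = $70,500.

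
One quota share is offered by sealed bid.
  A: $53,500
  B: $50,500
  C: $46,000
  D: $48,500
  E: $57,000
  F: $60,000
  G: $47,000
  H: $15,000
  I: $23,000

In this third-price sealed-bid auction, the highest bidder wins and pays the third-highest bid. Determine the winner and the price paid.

Bids in order: 60,000 (F) > 57,000 (E) > 53,500 (A) > 50,500 (B) > 48,500 (D) > 47,000 (G) > …
F wins; payment is bid #3 in the ranking = $53,500.

F pays $53,500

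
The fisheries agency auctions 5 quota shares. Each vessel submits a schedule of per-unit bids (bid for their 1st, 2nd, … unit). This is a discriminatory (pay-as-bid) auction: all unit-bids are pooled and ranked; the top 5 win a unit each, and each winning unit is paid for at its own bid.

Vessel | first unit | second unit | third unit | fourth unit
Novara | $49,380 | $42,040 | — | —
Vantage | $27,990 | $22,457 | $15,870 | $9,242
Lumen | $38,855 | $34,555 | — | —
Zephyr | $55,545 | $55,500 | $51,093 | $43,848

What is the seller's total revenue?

Total revenue: $255,366

Merging the schedules and taking the best 5: 55,545 (Zephyr-1), 55,500 (Zephyr-2), 51,093 (Zephyr-3), 49,380 (Novara-1), 43,848 (Zephyr-4)
Next rejected bid: $42,040 (not a price — pay-as-bid).
Each winning unit pays its own bid.
Revenue = 55,545 + 55,500 + 51,093 + 49,380 + 43,848 = $255,366.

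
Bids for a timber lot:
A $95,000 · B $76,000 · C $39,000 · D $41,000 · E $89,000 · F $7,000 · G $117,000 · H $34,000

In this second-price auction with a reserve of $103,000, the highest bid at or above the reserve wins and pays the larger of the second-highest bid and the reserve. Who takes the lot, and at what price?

G pays $103,000

Sorting bids: 117,000 (G) > 95,000 (A) > 89,000 (E) > 76,000 (B) > 41,000 (D) > 39,000 (C) > …
G has the top bid at or above the reserve ($117,000).
Second-highest bid $95,000 is below the reserve $103,000, so the reserve binds → payment $103,000.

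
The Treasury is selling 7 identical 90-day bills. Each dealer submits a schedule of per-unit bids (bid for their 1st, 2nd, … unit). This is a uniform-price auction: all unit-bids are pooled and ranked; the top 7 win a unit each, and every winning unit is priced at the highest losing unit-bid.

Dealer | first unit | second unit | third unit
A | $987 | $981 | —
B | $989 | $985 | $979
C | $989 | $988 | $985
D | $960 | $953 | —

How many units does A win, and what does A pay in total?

All unit-bids, highest first — top 7: 989 (B-1), 989 (C-1), 988 (C-2), 987 (A-1), 985 (B-2), 985 (C-3), 981 (A-2)
Highest rejected unit-bid = $979.
A wins 2 unit(s) at $979 each.

A: 2 units, pays $1,958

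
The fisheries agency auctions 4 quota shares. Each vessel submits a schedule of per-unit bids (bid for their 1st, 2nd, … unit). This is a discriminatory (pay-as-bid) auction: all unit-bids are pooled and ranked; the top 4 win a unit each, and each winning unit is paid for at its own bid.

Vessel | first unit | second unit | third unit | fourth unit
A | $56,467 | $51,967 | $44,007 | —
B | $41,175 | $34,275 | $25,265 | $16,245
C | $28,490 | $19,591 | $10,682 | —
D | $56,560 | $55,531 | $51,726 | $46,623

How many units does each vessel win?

A 2, D 2

Merging the schedules and taking the best 4: 56,560 (D-1), 56,467 (A-1), 55,531 (D-2), 51,967 (A-2)
Next rejected bid: $51,726 (not a price — pay-as-bid).
Allocation: A 2, D 2.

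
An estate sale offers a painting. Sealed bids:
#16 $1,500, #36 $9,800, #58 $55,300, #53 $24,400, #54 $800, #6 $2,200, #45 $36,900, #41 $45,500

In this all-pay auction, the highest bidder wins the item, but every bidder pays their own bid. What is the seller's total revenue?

Bids ranked: 55,300 (#58) > 45,500 (#41) > 36,900 (#45) > 24,400 (#53) > 9,800 (#36) > 2,200 (#6) > …
#58 wins with the top bid; all bids are sunk regardless.
Every bidder forfeits their bid regardless of winning.
Revenue = 1,500 + 9,800 + 55,300 + 24,400 + 800 + 2,200 + 36,900 + 45,500 = $176,400.

Total revenue: $176,400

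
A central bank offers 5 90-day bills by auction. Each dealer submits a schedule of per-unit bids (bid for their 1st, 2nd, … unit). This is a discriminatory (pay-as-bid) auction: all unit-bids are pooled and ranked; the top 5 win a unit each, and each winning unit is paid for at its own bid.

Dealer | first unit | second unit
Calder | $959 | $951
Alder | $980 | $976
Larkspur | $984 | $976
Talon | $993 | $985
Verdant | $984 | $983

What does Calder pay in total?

All unit-bids, highest first — top 5: 993 (Talon-1), 985 (Talon-2), 984 (Larkspur-1), 984 (Verdant-1), 983 (Verdant-2)
Next rejected bid: $980 (not a price — pay-as-bid).
Calder wins no units.

Calder pays $0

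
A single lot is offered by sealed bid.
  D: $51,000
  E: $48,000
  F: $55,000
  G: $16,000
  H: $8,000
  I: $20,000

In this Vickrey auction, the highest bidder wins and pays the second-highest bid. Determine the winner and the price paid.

Bids ranked: 55,000 (F) > 51,000 (D) > 48,000 (E) > 20,000 (I) > 16,000 (G) > 8,000 (H)
Second-price: F pays D's bid of $51,000.

F pays $51,000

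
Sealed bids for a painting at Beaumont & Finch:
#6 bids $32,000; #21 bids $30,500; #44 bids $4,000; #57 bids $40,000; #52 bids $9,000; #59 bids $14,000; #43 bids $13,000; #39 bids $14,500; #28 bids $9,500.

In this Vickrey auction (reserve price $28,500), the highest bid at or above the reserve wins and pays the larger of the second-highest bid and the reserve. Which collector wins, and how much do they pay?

#57 pays $32,000

Bids ranked: 40,000 (#57) > 32,000 (#6) > 30,500 (#21) > 14,500 (#39) > 14,000 (#59) > 13,000 (#43) > …
Highest eligible bid: #57 at $40,000.
max(second-highest $32,000, reserve $28,500) = $32,000; the reserve does not bind.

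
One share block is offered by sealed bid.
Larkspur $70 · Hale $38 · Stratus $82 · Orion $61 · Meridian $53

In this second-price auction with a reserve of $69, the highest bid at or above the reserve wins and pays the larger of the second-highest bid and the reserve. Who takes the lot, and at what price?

Bids in order: 82 (Stratus) > 70 (Larkspur) > 61 (Orion) > 53 (Meridian) > 38 (Hale)
Highest eligible bid: Stratus at $82.
max(second-highest $70, reserve $69) = $70; the reserve does not bind.

Stratus pays $70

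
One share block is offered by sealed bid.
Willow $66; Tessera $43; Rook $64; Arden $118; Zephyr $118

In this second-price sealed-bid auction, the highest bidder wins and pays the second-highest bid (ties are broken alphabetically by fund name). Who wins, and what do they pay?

Arden pays $118

Sorting bids: 118 (Arden) > 118 (Zephyr) > 66 (Willow) > 64 (Rook) > 43 (Tessera)
Tie at $118 → Arden wins by tie-break.
Arden wins with the highest bid; price is set by the runner-up at $118.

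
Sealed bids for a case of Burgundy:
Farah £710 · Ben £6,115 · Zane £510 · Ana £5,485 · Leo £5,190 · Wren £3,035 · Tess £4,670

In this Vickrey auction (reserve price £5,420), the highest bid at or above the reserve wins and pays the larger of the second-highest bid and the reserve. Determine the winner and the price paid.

Ben pays £5,485

Sorting bids: 6,115 (Ben) > 5,485 (Ana) > 5,190 (Leo) > 4,670 (Tess) > 3,035 (Wren) > 710 (Farah) > …
Ben has the top bid at or above the reserve (£6,115).
max(second-highest £5,485, reserve £5,420) = £5,485; the reserve does not bind.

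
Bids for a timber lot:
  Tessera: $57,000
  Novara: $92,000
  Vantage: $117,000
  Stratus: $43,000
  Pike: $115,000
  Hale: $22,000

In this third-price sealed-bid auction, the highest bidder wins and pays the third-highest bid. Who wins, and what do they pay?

Vantage pays $92,000

Bids ranked: 117,000 (Vantage) > 115,000 (Pike) > 92,000 (Novara) > 57,000 (Tessera) > 43,000 (Stratus) > 22,000 (Hale)
Vantage wins; payment is bid #3 in the ranking = $92,000.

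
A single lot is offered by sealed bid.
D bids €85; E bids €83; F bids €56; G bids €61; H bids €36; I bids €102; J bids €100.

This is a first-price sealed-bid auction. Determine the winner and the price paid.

Bids ranked: 102 (I) > 100 (J) > 85 (D) > 83 (E) > 61 (G) > 56 (F) > …
I is highest → pays own bid, €102.

I pays €102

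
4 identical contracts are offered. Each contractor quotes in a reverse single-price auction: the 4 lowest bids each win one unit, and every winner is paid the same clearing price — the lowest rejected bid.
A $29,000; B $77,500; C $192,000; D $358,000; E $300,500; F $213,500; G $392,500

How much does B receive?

B is paid $300,500

Bids ranked low→high: 29,000 (A), 77,500 (B), 192,000 (C), 213,500 (F), 300,500 (E), 358,000 (D), …
Winners (4 units): A, B, C, F.
Clearing price = lowest rejected bid = $300,500.
B wins → is paid $300,500.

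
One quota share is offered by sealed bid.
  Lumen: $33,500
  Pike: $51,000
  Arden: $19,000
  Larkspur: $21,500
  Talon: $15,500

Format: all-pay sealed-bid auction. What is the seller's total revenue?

Total revenue: $140,500

Bids in order: 51,000 (Pike) > 33,500 (Lumen) > 21,500 (Larkspur) > 19,000 (Arden) > 15,500 (Talon)
Pike wins with the top bid; all bids are sunk regardless.
Every bidder forfeits their bid regardless of winning.
Revenue = 33,500 + 51,000 + 19,000 + 21,500 + 15,500 = $140,500.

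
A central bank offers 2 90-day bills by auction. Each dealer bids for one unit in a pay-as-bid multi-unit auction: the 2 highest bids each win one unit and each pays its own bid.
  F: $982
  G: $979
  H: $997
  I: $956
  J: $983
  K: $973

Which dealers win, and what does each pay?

Sorting: 997 (H), 983 (J), 982 (F), 979 (G), …
Winners (2 units): H, J.
Each winner pays its own bid: H $997, J $983.

H $997, J $983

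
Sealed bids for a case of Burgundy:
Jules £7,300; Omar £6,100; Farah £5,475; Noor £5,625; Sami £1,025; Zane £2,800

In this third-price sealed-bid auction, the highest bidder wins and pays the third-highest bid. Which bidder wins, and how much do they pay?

Jules pays £5,625

Bids in order: 7,300 (Jules) > 6,100 (Omar) > 5,625 (Noor) > 5,475 (Farah) > 2,800 (Zane) > 1,025 (Sami)
Jules is highest; pays the third-highest bid, £5,625.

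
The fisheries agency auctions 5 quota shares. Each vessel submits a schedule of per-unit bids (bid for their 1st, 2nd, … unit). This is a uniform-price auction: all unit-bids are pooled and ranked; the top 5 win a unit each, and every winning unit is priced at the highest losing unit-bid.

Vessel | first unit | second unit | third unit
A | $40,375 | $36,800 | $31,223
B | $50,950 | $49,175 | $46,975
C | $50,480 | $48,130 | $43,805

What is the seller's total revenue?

Total revenue: $219,025

Pooled unit-bids ranked (top 5): 50,950 (B-1), 50,480 (C-1), 49,175 (B-2), 48,130 (C-2), 46,975 (B-3)
The (k+1)-th unit-bid is $43,805.
Allocation: B 3, C 2. Every unit priced at $43,805.
Revenue = 5 × 43,805 = $219,025.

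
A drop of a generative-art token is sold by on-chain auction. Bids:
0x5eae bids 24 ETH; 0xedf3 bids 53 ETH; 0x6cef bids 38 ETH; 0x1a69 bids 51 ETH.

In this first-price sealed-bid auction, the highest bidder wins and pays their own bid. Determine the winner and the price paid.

0xedf3 pays 53 ETH

Sorting bids: 53 (0xedf3) > 51 (0x1a69) > 38 (0x6cef) > 24 (0x5eae)
First-price: 0xedf3 pays what they bid, 53 ETH.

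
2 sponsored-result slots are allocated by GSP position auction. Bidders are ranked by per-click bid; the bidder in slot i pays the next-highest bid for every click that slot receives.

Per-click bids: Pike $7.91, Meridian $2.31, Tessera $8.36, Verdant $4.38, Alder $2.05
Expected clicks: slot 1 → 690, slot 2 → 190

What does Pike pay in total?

Pike pays $832.20

Ranked by bid: $8.36 (Tessera) > $7.91 (Pike) > $4.38 (Verdant) > …
Pike holds slot 2 → pays next bid $4.38 × 190 clicks = $832.20.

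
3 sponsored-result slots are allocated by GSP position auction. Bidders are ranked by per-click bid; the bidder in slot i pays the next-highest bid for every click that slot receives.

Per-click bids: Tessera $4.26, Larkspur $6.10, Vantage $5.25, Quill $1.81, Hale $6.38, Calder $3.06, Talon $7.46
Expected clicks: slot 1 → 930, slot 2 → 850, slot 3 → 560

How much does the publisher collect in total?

Ranked by bid: $7.46 (Talon) > $6.38 (Hale) > $6.10 (Larkspur) > $5.25 (Vantage) > …
Slot 1: Talon pays $6.38 × 930 = $5933.40
Slot 2: Hale pays $6.10 × 850 = $5185.00
Slot 3: Larkspur pays $5.25 × 560 = $2940.00
Total = $14058.40

Total revenue: $14058.40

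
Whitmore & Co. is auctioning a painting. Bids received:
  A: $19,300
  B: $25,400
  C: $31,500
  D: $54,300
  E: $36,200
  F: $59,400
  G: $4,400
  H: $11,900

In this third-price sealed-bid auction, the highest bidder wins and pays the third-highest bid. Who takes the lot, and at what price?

Sorting bids: 59,400 (F) > 54,300 (D) > 36,200 (E) > 31,500 (C) > 25,400 (B) > 19,300 (A) > …
F is highest; pays the third-highest bid, $36,200.

F pays $36,200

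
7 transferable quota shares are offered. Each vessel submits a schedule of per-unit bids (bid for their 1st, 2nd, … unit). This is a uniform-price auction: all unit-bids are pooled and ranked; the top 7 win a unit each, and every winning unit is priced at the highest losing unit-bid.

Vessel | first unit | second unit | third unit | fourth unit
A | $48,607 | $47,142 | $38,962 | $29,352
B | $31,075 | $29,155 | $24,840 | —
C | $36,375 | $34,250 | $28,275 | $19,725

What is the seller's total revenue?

Total revenue: $204,085

All unit-bids, highest first — top 7: 48,607 (A-1), 47,142 (A-2), 38,962 (A-3), 36,375 (C-1), 34,250 (C-2), 31,075 (B-1), 29,352 (A-4)
First bid not allocated: $29,155.
Allocation: A 4, B 1, C 2. Every unit priced at $29,155.
Revenue = 7 × 29,155 = $204,085.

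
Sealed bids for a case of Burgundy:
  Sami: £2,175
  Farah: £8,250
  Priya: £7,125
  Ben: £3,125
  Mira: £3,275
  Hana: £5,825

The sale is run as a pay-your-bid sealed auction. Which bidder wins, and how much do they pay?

Rule: the highest bidder wins and pays their own bid.
Bids in order: 8,250 (Farah) > 7,125 (Priya) > 5,825 (Hana) > 3,275 (Mira) > 3,125 (Ben) > 2,175 (Sami)
First-price: Farah pays what they bid, £8,250.

Farah pays £8,250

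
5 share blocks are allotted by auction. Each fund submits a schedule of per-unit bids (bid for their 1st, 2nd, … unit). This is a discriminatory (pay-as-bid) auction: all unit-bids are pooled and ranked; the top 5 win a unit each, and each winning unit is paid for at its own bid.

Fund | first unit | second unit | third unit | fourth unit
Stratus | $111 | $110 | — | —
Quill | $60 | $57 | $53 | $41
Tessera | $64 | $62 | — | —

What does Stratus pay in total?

Stratus pays $221

All unit-bids, highest first — top 5: 111 (Stratus-1), 110 (Stratus-2), 64 (Tessera-1), 62 (Tessera-2), 60 (Quill-1)
Next rejected bid: $57 (not a price — pay-as-bid).
Stratus's winning unit-bids: 111 + 110 = $221.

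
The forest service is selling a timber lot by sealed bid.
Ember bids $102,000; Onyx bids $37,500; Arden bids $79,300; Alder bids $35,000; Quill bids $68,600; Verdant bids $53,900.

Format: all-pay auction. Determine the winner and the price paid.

All-pay auction: the highest bidder wins the item, but every bidder pays their own bid.
Sorting bids: 102,000 (Ember) > 79,300 (Arden) > 68,600 (Quill) > 53,900 (Verdant) > 37,500 (Onyx) > 35,000 (Alder)
Ember wins with the top bid; all bids are sunk regardless.

Ember pays $102,000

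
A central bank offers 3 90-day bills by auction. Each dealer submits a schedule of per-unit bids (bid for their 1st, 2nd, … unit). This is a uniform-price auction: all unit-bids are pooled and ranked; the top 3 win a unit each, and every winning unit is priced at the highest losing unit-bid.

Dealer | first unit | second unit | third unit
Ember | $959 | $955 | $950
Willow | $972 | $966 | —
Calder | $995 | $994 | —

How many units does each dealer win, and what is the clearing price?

Pooled unit-bids ranked (top 3): 995 (Calder-1), 994 (Calder-2), 972 (Willow-1)
First bid not allocated: $966.
Allocation: Calder 2, Willow 1.

Calder 2, Willow 1; clearing price $966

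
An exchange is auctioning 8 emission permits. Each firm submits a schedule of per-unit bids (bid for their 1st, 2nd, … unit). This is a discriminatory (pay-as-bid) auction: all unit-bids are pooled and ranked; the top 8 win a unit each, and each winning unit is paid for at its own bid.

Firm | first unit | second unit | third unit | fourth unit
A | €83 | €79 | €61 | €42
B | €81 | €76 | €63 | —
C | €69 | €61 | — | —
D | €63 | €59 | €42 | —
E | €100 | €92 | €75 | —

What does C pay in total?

C pays €69

All unit-bids, highest first — top 8: 100 (E-1), 92 (E-2), 83 (A-1), 81 (B-1), 79 (A-2), 76 (B-2), 75 (E-3), 69 (C-1)
Next rejected bid: €63 (not a price — pay-as-bid).
C's winning unit-bids: 69 = €69.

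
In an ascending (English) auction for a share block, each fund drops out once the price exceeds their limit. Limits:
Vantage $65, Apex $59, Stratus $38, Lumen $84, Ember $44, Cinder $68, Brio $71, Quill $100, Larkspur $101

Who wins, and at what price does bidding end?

Larkspur wins at $100

Limits ranked: 101 (Larkspur) > 100 (Quill) > 84 (Lumen) > 71 (Brio) > 68 (Cinder) > 65 (Vantage) > …
Quill is the last rival to drop out, at $100; Larkspur remains and wins at that price.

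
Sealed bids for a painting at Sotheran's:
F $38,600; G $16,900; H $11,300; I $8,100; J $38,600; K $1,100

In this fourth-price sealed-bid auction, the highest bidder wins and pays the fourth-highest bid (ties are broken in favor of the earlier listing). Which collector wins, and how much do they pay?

Sorting bids: 38,600 (F) > 38,600 (J) > 16,900 (G) > 11,300 (H) > 8,100 (I) > 1,100 (K)
F and J tie at $38,600; tie-break gives it to F.
F is highest; pays the fourth-highest bid, $11,300.

F pays $11,300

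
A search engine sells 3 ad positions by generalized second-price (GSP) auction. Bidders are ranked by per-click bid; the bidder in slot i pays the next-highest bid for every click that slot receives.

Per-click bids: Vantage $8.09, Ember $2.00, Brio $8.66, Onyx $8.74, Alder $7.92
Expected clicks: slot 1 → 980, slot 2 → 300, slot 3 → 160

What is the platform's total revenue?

Per-click bids in order: $8.74 (Onyx) > $8.66 (Brio) > $8.09 (Vantage) > $7.92 (Alder) > …
Slot 1: Onyx pays $8.66 × 980 = $8486.80
Slot 2: Brio pays $8.09 × 300 = $2427.00
Slot 3: Vantage pays $7.92 × 160 = $1267.20
Total = $12181.00

Total revenue: $12181.00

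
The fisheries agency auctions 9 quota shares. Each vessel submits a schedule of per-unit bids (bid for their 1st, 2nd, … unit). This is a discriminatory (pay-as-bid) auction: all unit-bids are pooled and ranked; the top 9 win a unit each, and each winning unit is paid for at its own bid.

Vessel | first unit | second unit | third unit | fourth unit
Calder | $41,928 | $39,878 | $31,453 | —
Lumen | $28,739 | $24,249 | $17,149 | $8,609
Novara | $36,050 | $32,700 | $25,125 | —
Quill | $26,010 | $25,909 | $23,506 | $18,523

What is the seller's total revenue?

Merging the schedules and taking the best 9: 41,928 (Calder-1), 39,878 (Calder-2), 36,050 (Novara-1), 32,700 (Novara-2), 31,453 (Calder-3), 28,739 (Lumen-1), 26,010 (Quill-1), 25,909 (Quill-2), 25,125 (Novara-3)
Next rejected bid: $24,249 (not a price — pay-as-bid).
Each winning unit pays its own bid.
Revenue = 41,928 + 39,878 + 36,050 + 32,700 + 31,453 + 28,739 + 26,010 + 25,909 + 25,125 = $287,792.

Total revenue: $287,792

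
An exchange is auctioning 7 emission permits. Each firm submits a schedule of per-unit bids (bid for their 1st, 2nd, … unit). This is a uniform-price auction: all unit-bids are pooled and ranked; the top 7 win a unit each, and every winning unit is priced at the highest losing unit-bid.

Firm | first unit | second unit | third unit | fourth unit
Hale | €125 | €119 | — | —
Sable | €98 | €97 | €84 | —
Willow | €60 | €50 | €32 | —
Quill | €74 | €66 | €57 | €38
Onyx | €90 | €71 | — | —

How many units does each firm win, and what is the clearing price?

Hale 2, Onyx 1, Quill 1, Sable 3; clearing price €71

Pooled unit-bids ranked (top 7): 125 (Hale-1), 119 (Hale-2), 98 (Sable-1), 97 (Sable-2), 90 (Onyx-1), 84 (Sable-3), 74 (Quill-1)
Highest rejected unit-bid = €71.
Allocation: Hale 2, Onyx 1, Quill 1, Sable 3.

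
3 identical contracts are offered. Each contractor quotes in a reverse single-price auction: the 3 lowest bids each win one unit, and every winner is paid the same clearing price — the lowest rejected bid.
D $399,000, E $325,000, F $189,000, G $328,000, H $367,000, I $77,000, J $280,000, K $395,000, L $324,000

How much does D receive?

D is paid $0

Sorting: 77,000 (I), 189,000 (F), 280,000 (J), 324,000 (L), 325,000 (E), …
Winners (3 units): I, F, J.
Lowest unsuccessful bid: $324,000 → clearing price.
D does not win → is paid $0.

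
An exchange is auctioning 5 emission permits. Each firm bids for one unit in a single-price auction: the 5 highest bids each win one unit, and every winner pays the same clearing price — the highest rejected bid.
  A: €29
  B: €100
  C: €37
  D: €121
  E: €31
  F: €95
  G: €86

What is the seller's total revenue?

Bids ranked high→low: 121 (D), 100 (B), 95 (F), 86 (G), 37 (C), 31 (E), 29 (A)
Top 5: D, B, F, G, C.
Clearing price = highest rejected bid = €31.
Total revenue = 5 × €31 = €155.

Total revenue: €155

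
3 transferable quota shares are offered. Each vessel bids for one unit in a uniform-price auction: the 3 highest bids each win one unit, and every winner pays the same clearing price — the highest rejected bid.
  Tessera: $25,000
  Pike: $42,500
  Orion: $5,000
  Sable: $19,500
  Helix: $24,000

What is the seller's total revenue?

Total revenue: $58,500

Bids ranked high→low: 42,500 (Pike), 25,000 (Tessera), 24,000 (Helix), 19,500 (Sable), 5,000 (Orion)
The 3 highest are Pike, Tessera, Helix.
Clearing price = highest rejected bid = $19,500.
Total revenue = 3 × $19,500 = $58,500.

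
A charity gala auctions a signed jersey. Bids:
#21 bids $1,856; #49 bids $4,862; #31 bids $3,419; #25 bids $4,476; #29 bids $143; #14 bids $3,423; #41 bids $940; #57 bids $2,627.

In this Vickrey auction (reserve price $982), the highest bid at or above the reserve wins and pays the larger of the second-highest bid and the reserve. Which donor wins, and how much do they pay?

Sorting bids: 4,862 (#49) > 4,476 (#25) > 3,423 (#14) > 3,419 (#31) > 2,627 (#57) > 1,856 (#21) > …
Highest eligible bid: #49 at $4,862.
max(second-highest $4,476, reserve $982) = $4,476; the reserve does not bind.

#49 pays $4,476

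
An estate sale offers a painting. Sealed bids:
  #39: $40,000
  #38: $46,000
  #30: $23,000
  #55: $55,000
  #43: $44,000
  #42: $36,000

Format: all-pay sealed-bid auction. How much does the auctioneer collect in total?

Total revenue: $244,000

Sorting bids: 55,000 (#55) > 46,000 (#38) > 44,000 (#43) > 40,000 (#39) > 36,000 (#42) > 23,000 (#30)
#55 wins with the top bid; all bids are sunk regardless.
Every bidder forfeits their bid regardless of winning.
Revenue = 40,000 + 46,000 + 23,000 + 55,000 + 44,000 + 36,000 = $244,000.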